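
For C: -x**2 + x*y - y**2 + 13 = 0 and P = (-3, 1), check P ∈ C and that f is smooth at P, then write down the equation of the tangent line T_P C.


Tangent line at P: 7*x - 5*y + 26 = 0.

Step 1: f(-3, 1) = 0, so P lies on C.
Step 2: partial derivatives
  f_x(x, y) = -2*x + y, f_y(x, y) = x - 2*y.
  f_x(P) = 7, f_y(P) = -5 (gradient nonzero, so P is smooth).
Step 3: tangent line at P: 7·(x − -3) + -5·(y − 1) = 0.
Expanding: 7*x - 5*y + 26 = 0.


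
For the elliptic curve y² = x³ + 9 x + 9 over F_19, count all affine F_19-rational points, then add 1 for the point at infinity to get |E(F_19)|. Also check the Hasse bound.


Affine points = {(0, 3), (0, 16), (1, 0), (2, 4), (2, 15), (3, 5), (3, 14), (7, 4), (7, 15), (8, 2), (8, 17), (10, 4), (10, 15), (13, 9), (13, 10), (15, 2), (15, 17)}; affine count = 17; |E(F_19)| = 18.

Discriminant check: Δ ∝ 4a³ + 27b² = 4·9³ + 27·9² = 4·729 + 27·81 ≡ 11 (mod 19). Nonzero ⇒ E is nonsingular.
For each x ∈ F_19, compute rhs = x³ + 9·x + 9 mod 19, then count y ∈ F_19 with y² ≡ rhs.
  x = 0: rhs = 9, matching y values: 3, 16 (2 points).
  x = 1: rhs = 0, matching y values: 0 (1 points).
  x = 2: rhs = 16, matching y values: 4, 15 (2 points).
  x = 3: rhs = 6, matching y values: 5, 14 (2 points).
  x = 4: rhs = 14, matching y values: none (0 points).
  x = 5: rhs = 8, matching y values: none (0 points).
  x = 6: rhs = 13, matching y values: none (0 points).
  x = 7: rhs = 16, matching y values: 4, 15 (2 points).
  x = 8: rhs = 4, matching y values: 2, 17 (2 points).
  x = 9: rhs = 2, matching y values: none (0 points).
  x = 10: rhs = 16, matching y values: 4, 15 (2 points).
  x = 11: rhs = 14, matching y values: none (0 points).
  x = 12: rhs = 2, matching y values: none (0 points).
  x = 13: rhs = 5, matching y values: 9, 10 (2 points).
  x = 14: rhs = 10, matching y values: none (0 points).
  x = 15: rhs = 4, matching y values: 2, 17 (2 points).
  x = 16: rhs = 12, matching y values: none (0 points).
  x = 17: rhs = 2, matching y values: none (0 points).
  x = 18: rhs = 18, matching y values: none (0 points).
Total affine count: 17.
Full point count |E(F_19)| = 17 + 1 = 18.
Hasse bound: |18 − (19+1)| = |-2| = 2 ≤ 2√19 ≈ 8.7178 ✓.


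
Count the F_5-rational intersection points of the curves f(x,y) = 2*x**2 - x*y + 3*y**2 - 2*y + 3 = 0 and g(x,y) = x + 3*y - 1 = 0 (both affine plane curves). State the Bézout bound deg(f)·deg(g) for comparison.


Common zeros: {(1, 0)}; count = 1; Bézout bound = 2.

deg(f) = 2, deg(g) = 1, so Bézout bound = 2.
Scan x ∈ F_5. For each x, list the y ∈ F_5 with f(x, y) ≡ 0 and those with g(x, y) ≡ 0 (mod 5); the common zeros in that column are the intersection.
  x = 0: f ≡ 0 at y ∈ ∅; g ≡ 0 at y ∈ {2}; common: ∅.
  x = 1: f ≡ 0 at y ∈ {0, 1}; g ≡ 0 at y ∈ {0}; common: {0}.
  x = 2: f ≡ 0 at y ∈ {1, 2}; g ≡ 0 at y ∈ {3}; common: ∅.
  x = 3: f ≡ 0 at y ∈ ∅; g ≡ 0 at y ∈ {1}; common: ∅.
  x = 4: f ≡ 0 at y ∈ {0, 2}; g ≡ 0 at y ∈ {4}; common: ∅.
Collecting: common zeros = {(1, 0)}, so the count is 1.
Comparison with the Bézout bound: 1 ≤ 2 = deg(f)·deg(g), as expected for curves with no common component (the affine F_5-count falls short of the bound because intersections may lie at infinity, over extension fields, or carry multiplicity).


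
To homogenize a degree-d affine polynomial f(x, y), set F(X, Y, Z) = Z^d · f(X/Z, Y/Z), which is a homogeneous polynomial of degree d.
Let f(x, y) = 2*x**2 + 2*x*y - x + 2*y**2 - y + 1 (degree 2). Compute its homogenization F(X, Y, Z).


F(X, Y, Z) = 2*X**2 + 2*X*Y - X*Z + 2*Y**2 - Y*Z + Z**2

deg(f) = 2.
Substitute x = X/Z, y = Y/Z into f, then multiply by Z^2.
  monomial 2·x^2·y^0 ↦ 2·X^2·Y^0·Z^0.
  monomial 2·x^1·y^1 ↦ 2·X^1·Y^1·Z^0.
  monomial -1·x^1·y^0 ↦ -1·X^1·Y^0·Z^1.
  monomial 2·x^0·y^2 ↦ 2·X^0·Y^2·Z^0.
  monomial -1·x^0·y^1 ↦ -1·X^0·Y^1·Z^1.
  monomial 1·x^0·y^0 ↦ 1·X^0·Y^0·Z^2.
Collecting: F(X, Y, Z) = 2*X**2 + 2*X*Y - X*Z + 2*Y**2 - Y*Z + Z**2.


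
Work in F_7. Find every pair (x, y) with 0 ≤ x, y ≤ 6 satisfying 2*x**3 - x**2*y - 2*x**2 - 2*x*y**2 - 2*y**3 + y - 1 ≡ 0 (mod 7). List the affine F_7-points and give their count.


Affine F_7-points: {(0, 6), (1, 4), (1, 5), (2, 0), (3, 0), (3, 2), (4, 1)}; count = 7.

For each of the 49 pairs (x, y) ∈ F_7², evaluate f(x, y) mod 7. Record the zeros.
  x = 0: [0↦6, 1↦5, 2↦6, 3↦4, 4↦1, 5↦6, 6↦0]  zeros at y ∈ {6}
  x = 1: [0↦6, 1↦2, 2↦3, 3↦4, 4↦0, 5↦0, 6↦6]  zeros at y ∈ {4, 5}
  x = 2: [0↦0, 1↦5, 2↦4, 3↦6, 4↦6, 5↦6, 6↦1]  zeros at y ∈ {0}
  x = 3: [0↦0, 1↦5, 2↦0, 3↦1, 4↦3, 5↦1, 6↦4]  zeros at y ∈ {0, 2}
  x = 4: [0↦4, 1↦0, 2↦3, 3↦1, 4↦3, 5↦4, 6↦6]  zeros at y ∈ {1}
  x = 5: [0↦3, 1↦2, 2↦4, 3↦4, 4↦4, 5↦6, 6↦5]  zeros at y ∈ ∅
  x = 6: [0↦2, 1↦2, 2↦1, 3↦1, 4↦4, 5↦5, 6↦6]  zeros at y ∈ ∅
Collecting zeros: affine points = {(0, 6), (1, 4), (1, 5), (2, 0), (3, 0), (3, 2), (4, 1)}.
Total count |C(F_7)_aff| = 7.


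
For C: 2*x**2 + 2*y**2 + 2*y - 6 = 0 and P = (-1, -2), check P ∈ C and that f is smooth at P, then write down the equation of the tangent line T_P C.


Tangent line at P: -4*x - 6*y - 16 = 0.

Step 1: f(-1, -2) = 0, so P lies on C.
Step 2: partial derivatives
  f_x(x, y) = 4*x, f_y(x, y) = 4*y + 2.
  f_x(P) = -4, f_y(P) = -6 (gradient nonzero, so P is smooth).
Step 3: tangent line at P: -4·(x − -1) + -6·(y − -2) = 0.
Expanding: -4*x - 6*y - 16 = 0.


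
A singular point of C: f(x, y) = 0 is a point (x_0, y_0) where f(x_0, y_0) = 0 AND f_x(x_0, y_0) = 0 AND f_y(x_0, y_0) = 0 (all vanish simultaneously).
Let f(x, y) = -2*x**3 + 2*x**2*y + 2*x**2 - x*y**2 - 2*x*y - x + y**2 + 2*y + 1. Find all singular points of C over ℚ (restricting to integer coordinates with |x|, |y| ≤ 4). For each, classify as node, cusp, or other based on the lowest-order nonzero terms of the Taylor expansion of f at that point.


Singular points: {(0, -1)}; classification: cusp.

Compute partial derivatives:
  f_x = -6*x**2 + 4*x*y + 4*x - y**2 - 2*y - 1.
  f_y = 2*x**2 - 2*x*y - 2*x + 2*y + 2.
Scan x_0 ∈ {−4, ..., 4}. For each x_0, f_y(x_0, y) is a polynomial in y; find its integer roots y ∈ {−4, ..., 4}, then test f_x and f at those candidates.
  x = -4: f_y(-4, y) = 10*y + 42; no integer root y with |y| ≤ 4.
  x = -3: f_y(-3, y) = 8*y + 26; no integer root y with |y| ≤ 4.
  x = -2: f_y(-2, y) = 6*y + 14; no integer root y with |y| ≤ 4.
  x = -1: f_y(-1, y) = 4*y + 6; no integer root y with |y| ≤ 4.
  x = 0: f_y(0, y) = 2*y + 2; vanishes at y ∈ {-1}. (0, -1): f_x = 0, f = 0 — SINGULAR.
  x = 1: f_y(1, y) = 2; no integer root y with |y| ≤ 4.
  x = 2: f_y(2, y) = 6 - 2*y; vanishes at y ∈ {3}. (2, 3): f_x = -8 ≠ 0.
  x = 3: f_y(3, y) = 14 - 4*y; no integer root y with |y| ≤ 4.
  x = 4: f_y(4, y) = 26 - 6*y; no integer root y with |y| ≤ 4.
Only singular point on the grid: (0, -1).
Classify: substitute x = 0 + u, y = -1 + v and expand: f = -2*u**3 + 2*u**2*v - u*v**2 + v**2.
No constant or linear terms (consistent with a singular point). Quadratic part: v**2. Cubic part: -2*u**3 + 2*u**2*v - u*v**2.
The quadratic part v**2 is a perfect square, so there is a single (double) tangent line v = 0, i.e. y = -1. Restricting the cubic part to that line (v = 0) leaves -2*u**3 ≠ 0, so f is not divisible by v and the branch is v² ≈ 2*u**3 to lowest order — this is a cusp.
Classification: cusp.


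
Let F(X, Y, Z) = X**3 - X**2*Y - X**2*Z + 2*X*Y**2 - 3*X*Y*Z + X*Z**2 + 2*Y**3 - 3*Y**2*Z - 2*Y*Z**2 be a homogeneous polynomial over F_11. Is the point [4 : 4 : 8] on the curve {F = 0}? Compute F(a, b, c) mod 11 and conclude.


F(4,4,8) ≡ 6 (mod 11); P is NOT on the curve.

Evaluate F(4, 4, 8) term-by-term (mod 11).
  X**3 ↦ 1·64·1·1 = 64
  -X**2*Y ↦ -1·16·4·1 = -64
  -X**2*Z ↦ -1·16·1·8 = -128
  2*X*Y**2 ↦ 2·4·16·1 = 128
  -3*X*Y*Z ↦ -3·4·4·8 = -384
  X*Z**2 ↦ 1·4·1·64 = 256
  2*Y**3 ↦ 2·1·64·1 = 128
  -3*Y**2*Z ↦ -3·1·16·8 = -384
  -2*Y*Z**2 ↦ -2·1·4·64 = -512
Sum: F(4, 4, 8) = (64) + (-64) + (-128) + (128) + (-384) + (256) + (128) + (-384) + (-512) = -896.
Reducing mod 11: -896 ≡ 6 (mod 11).
Since F(a, b, c) ≡ 6 ≠ 0 (mod 11), P does NOT lie on the curve.


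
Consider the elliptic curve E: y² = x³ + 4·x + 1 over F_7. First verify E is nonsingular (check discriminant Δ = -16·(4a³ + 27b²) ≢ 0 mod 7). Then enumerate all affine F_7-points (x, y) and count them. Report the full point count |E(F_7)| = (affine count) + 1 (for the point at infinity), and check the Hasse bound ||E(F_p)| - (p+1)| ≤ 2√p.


Affine points = {(0, 1), (0, 6), (4, 2), (4, 5)}; affine count = 4; |E(F_7)| = 5.

Discriminant check: Δ ∝ 4a³ + 27b² = 4·4³ + 27·1² = 4·64 + 27·1 ≡ 3 (mod 7). Nonzero ⇒ E is nonsingular.
For each x ∈ F_7, compute rhs = x³ + 4·x + 1 mod 7, then count y ∈ F_7 with y² ≡ rhs.
  x = 0: rhs = 1, matching y values: 1, 6 (2 points).
  x = 1: rhs = 6, matching y values: none (0 points).
  x = 2: rhs = 3, matching y values: none (0 points).
  x = 3: rhs = 5, matching y values: none (0 points).
  x = 4: rhs = 4, matching y values: 2, 5 (2 points).
  x = 5: rhs = 6, matching y values: none (0 points).
  x = 6: rhs = 3, matching y values: none (0 points).
Total affine count: 4.
Full point count |E(F_7)| = 4 + 1 = 5.
Hasse bound: |5 − (7+1)| = |-3| = 3 ≤ 2√7 ≈ 5.2915 ✓.


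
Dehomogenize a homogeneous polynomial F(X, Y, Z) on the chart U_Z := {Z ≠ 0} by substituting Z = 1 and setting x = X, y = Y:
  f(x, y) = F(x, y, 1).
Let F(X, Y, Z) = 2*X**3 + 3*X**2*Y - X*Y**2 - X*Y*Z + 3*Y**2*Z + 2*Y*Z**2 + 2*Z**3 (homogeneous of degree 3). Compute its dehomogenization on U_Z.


f(x, y) = 2*x**3 + 3*x**2*y - x*y**2 - x*y + 3*y**2 + 2*y + 2

On U_Z we set Z = 1. Each monomial c·X^i·Y^j·Z^k in F becomes c·x^i·y^j·1^k = c·x^i·y^j.
Substituting Z = 1: F(X, Y, 1) = 2*x**3 + 3*x**2*y - x*y**2 - x*y + 3*y**2 + 2*y + 2.
Note: deg(f) ≤ deg(F) = 3; strict inequality happens when F is divisible by Z (lost terms).


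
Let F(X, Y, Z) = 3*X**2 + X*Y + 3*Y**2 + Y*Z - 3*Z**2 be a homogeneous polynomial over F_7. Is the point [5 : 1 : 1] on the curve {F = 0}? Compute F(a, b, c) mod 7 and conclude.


F(5,1,1) ≡ 4 (mod 7); P is NOT on the curve.

Evaluate F(5, 1, 1) term-by-term (mod 7).
  3*X**2 ↦ 3·25·1·1 = 75
  X*Y ↦ 1·5·1·1 = 5
  3*Y**2 ↦ 3·1·1·1 = 3
  Y*Z ↦ 1·1·1·1 = 1
  -3*Z**2 ↦ -3·1·1·1 = -3
Sum: F(5, 1, 1) = (75) + (5) + (3) + (1) + (-3) = 81.
Reducing mod 7: 81 ≡ 4 (mod 7).
Since F(a, b, c) ≡ 4 ≠ 0 (mod 7), P does NOT lie on the curve.


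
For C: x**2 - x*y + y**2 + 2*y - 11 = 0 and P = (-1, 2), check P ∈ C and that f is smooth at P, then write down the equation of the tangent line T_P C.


Tangent line at P: -4*x + 7*y - 18 = 0.

Step 1: f(-1, 2) = 0, so P lies on C.
Step 2: partial derivatives
  f_x(x, y) = 2*x - y, f_y(x, y) = -x + 2*y + 2.
  f_x(P) = -4, f_y(P) = 7 (gradient nonzero, so P is smooth).
Step 3: tangent line at P: -4·(x − -1) + 7·(y − 2) = 0.
Expanding: -4*x + 7*y - 18 = 0.


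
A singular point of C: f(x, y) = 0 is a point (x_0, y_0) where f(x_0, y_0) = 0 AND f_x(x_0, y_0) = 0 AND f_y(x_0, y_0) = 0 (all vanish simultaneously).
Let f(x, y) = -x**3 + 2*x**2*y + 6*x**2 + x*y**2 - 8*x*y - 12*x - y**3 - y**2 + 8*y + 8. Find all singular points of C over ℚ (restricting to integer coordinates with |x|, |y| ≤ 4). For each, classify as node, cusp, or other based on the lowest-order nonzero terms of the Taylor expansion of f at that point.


Singular points: {(2, 0)}; classification: cusp.

Compute partial derivatives:
  f_x = -3*x**2 + 4*x*y + 12*x + y**2 - 8*y - 12.
  f_y = 2*x**2 + 2*x*y - 8*x - 3*y**2 - 2*y + 8.
Scan x_0 ∈ {−4, ..., 4}. For each x_0, f_y(x_0, y) is a polynomial in y; find its integer roots y ∈ {−4, ..., 4}, then test f_x and f at those candidates.
  x = -4: f_y(-4, y) = -3*y**2 - 10*y + 72; no integer root y with |y| ≤ 4.
  x = -3: f_y(-3, y) = -3*y**2 - 8*y + 50; no integer root y with |y| ≤ 4.
  x = -2: f_y(-2, y) = -3*y**2 - 6*y + 32; no integer root y with |y| ≤ 4.
  x = -1: f_y(-1, y) = -3*y**2 - 4*y + 18; no integer root y with |y| ≤ 4.
  x = 0: f_y(0, y) = -3*y**2 - 2*y + 8; vanishes at y ∈ {-2}. (0, -2): f_x = 8 ≠ 0.
  x = 1: f_y(1, y) = 2 - 3*y**2; no integer root y with |y| ≤ 4.
  x = 2: f_y(2, y) = -3*y**2 + 2*y; vanishes at y ∈ {0}. (2, 0): f_x = 0, f = 0 — SINGULAR.
  x = 3: f_y(3, y) = -3*y**2 + 4*y + 2; no integer root y with |y| ≤ 4.
  x = 4: f_y(4, y) = -3*y**2 + 6*y + 8; no integer root y with |y| ≤ 4.
Only singular point on the grid: (2, 0).
Classify: substitute x = 2 + u, y = 0 + v and expand: f = -u**3 + 2*u**2*v + u*v**2 - v**3 + v**2.
No constant or linear terms (consistent with a singular point). Quadratic part: v**2. Cubic part: -u**3 + 2*u**2*v + u*v**2 - v**3.
The quadratic part v**2 is a perfect square, so there is a single (double) tangent line v = 0, i.e. y = 0. Restricting the cubic part to that line (v = 0) leaves -u**3 ≠ 0, so f is not divisible by v and the branch is v² ≈ u**3 to lowest order — this is a cusp.
Classification: cusp.


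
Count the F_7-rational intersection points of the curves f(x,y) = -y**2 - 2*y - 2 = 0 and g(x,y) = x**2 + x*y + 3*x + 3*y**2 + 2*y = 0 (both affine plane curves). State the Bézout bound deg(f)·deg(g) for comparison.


Common zeros: ∅; count = 0; Bézout bound = 4.

deg(f) = 2, deg(g) = 2, so Bézout bound = 4.
Scan x ∈ F_7. For each x, list the y ∈ F_7 with f(x, y) ≡ 0 and those with g(x, y) ≡ 0 (mod 7); the common zeros in that column are the intersection.
  x = 0: f ≡ 0 at y ∈ ∅; g ≡ 0 at y ∈ {0, 4}; common: ∅.
  x = 1: f ≡ 0 at y ∈ ∅; g ≡ 0 at y ∈ ∅; common: ∅.
  x = 2: f ≡ 0 at y ∈ ∅; g ≡ 0 at y ∈ {3, 5}; common: ∅.
  x = 3: f ≡ 0 at y ∈ ∅; g ≡ 0 at y ∈ ∅; common: ∅.
  x = 4: f ≡ 0 at y ∈ ∅; g ≡ 0 at y ∈ {0, 5}; common: ∅.
  x = 5: f ≡ 0 at y ∈ ∅; g ≡ 0 at y ∈ ∅; common: ∅.
  x = 6: f ≡ 0 at y ∈ ∅; g ≡ 0 at y ∈ {3, 6}; common: ∅.
Collecting: common zeros = ∅, so the count is 0.
Comparison with the Bézout bound: 0 ≤ 4 = deg(f)·deg(g), as expected for curves with no common component (the affine F_7-count falls short of the bound because intersections may lie at infinity, over extension fields, or carry multiplicity).


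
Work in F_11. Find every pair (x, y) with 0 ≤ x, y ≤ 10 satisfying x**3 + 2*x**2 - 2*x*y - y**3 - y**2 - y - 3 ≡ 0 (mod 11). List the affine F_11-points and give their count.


Affine F_11-points: {(1, 0), (1, 5), (3, 1), (3, 4), (3, 5), (5, 5), (5, 7), (5, 9), (6, 7), (7, 2), (8, 3), (9, 7), (10, 9)}; count = 13.

For each of the 121 pairs (x, y) ∈ F_11², evaluate f(x, y) mod 11. Record the zeros.
  x = 0: [0↦8, 1↦5, 2↦5, 3↦2, 4↦1, 5↦7, 6↦3, 7↦5, 8↦7, 9↦3, 10↦9]  zeros at y ∈ ∅
  x = 1: [0↦0, 1↦6, 2↦4, 3↦10, 4↦7, 5↦0, 6↦5, 7↦5, 8↦5, 9↦10, 10↦3]  zeros at y ∈ {0, 5}
  x = 2: [0↦2, 1↦6, 2↦2, 3↦6, 4↦1, 5↦3, 6↦6, 7↦4, 8↦2, 9↦5, 10↦7]  zeros at y ∈ ∅
  x = 3: [0↦9, 1↦0, 2↦5, 3↦7, 4↦0, 5↦0, 6↦1, 7↦8, 8↦4, 9↦5, 10↦5]  zeros at y ∈ {1, 4, 5}
  x = 4: [0↦5, 1↦5, 2↦8, 3↦8, 4↦10, 5↦8, 6↦7, 7↦1, 8↦6, 9↦5, 10↦3]  zeros at y ∈ ∅
  x = 5: [0↦7, 1↦5, 2↦6, 3↦4, 4↦4, 5↦0, 6↦8, 7↦0, 8↦3, 9↦0, 10↦7]  zeros at y ∈ {5, 7, 9}
  x = 6: [0↦10, 1↦6, 2↦5, 3↦1, 4↦10, 5↦4, 6↦10, 7↦0, 8↦1, 9↦7, 10↦1]  zeros at y ∈ {7}
  x = 7: [0↦9, 1↦3, 2↦0, 3↦5, 4↦1, 5↦4, 6↦8, 7↦7, 8↦6, 9↦10, 10↦2]  zeros at y ∈ {2}
  x = 8: [0↦10, 1↦2, 2↦8, 3↦0, 4↦5, 5↦6, 6↦8, 7↦5, 8↦2, 9↦4, 10↦5]  zeros at y ∈ {3}
  x = 9: [0↦8, 1↦9, 2↦2, 3↦3, 4↦6, 5↦5, 6↦5, 7↦0, 8↦6, 9↦6, 10↦5]  zeros at y ∈ {7}
  x = 10: [0↦9, 1↦8, 2↦10, 3↦9, 4↦10, 5↦7, 6↦5, 7↦9, 8↦2, 9↦0, 10↦8]  zeros at y ∈ {9}
Collecting zeros: affine points = {(1, 0), (1, 5), (3, 1), (3, 4), (3, 5), (5, 5), (5, 7), (5, 9), (6, 7), (7, 2), (8, 3), (9, 7), (10, 9)}.
Total count |C(F_11)_aff| = 13.


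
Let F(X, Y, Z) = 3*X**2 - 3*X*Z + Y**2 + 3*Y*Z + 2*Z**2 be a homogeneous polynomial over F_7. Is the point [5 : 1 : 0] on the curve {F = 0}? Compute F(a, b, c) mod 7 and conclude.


F(5,1,0) ≡ 6 (mod 7); P is NOT on the curve.

Evaluate F(5, 1, 0) term-by-term (mod 7).
  3*X**2 ↦ 3·25·1·1 = 75
  -3*X*Z ↦ -3·5·1·0 = 0
  Y**2 ↦ 1·1·1·1 = 1
  3*Y*Z ↦ 3·1·1·0 = 0
  2*Z**2 ↦ 2·1·1·0 = 0
Sum: F(5, 1, 0) = (75) + (0) + (1) + (0) + (0) = 76.
Reducing mod 7: 76 ≡ 6 (mod 7).
Since F(a, b, c) ≡ 6 ≠ 0 (mod 7), P does NOT lie on the curve.


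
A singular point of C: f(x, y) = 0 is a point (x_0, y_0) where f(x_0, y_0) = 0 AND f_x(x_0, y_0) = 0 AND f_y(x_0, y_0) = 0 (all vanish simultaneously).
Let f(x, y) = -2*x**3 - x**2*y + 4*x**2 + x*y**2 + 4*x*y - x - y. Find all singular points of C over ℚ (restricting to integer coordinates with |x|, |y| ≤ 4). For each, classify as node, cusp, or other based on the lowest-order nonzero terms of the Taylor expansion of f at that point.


Singular points: {(1, -1)}; classification: node.

Compute partial derivatives:
  f_x = -6*x**2 - 2*x*y + 8*x + y**2 + 4*y - 1.
  f_y = -x**2 + 2*x*y + 4*x - 1.
Scan x_0 ∈ {−4, ..., 4}. For each x_0, f_y(x_0, y) is a polynomial in y; find its integer roots y ∈ {−4, ..., 4}, then test f_x and f at those candidates.
  x = -4: f_y(-4, y) = -8*y - 33; no integer root y with |y| ≤ 4.
  x = -3: f_y(-3, y) = -6*y - 22; no integer root y with |y| ≤ 4.
  x = -2: f_y(-2, y) = -4*y - 13; no integer root y with |y| ≤ 4.
  x = -1: f_y(-1, y) = -2*y - 6; vanishes at y ∈ {-3}. (-1, -3): f_x = -24 ≠ 0.
  x = 0: f_y(0, y) = -1; no integer root y with |y| ≤ 4.
  x = 1: f_y(1, y) = 2*y + 2; vanishes at y ∈ {-1}. (1, -1): f_x = 0, f = 0 — SINGULAR.
  x = 2: f_y(2, y) = 4*y + 3; no integer root y with |y| ≤ 4.
  x = 3: f_y(3, y) = 6*y + 2; no integer root y with |y| ≤ 4.
  x = 4: f_y(4, y) = 8*y - 1; no integer root y with |y| ≤ 4.
Only singular point on the grid: (1, -1).
Classify: substitute x = 1 + u, y = -1 + v and expand: f = -2*u**3 - u**2*v - u**2 + u*v**2 + v**2.
No constant or linear terms (consistent with a singular point). Quadratic part: -u**2 + v**2. Cubic part: -2*u**3 - u**2*v + u*v**2.
The quadratic part v**2 - u**2 = (v − u)(v + u) splits into two distinct linear factors, so there are two distinct tangent lines y − -1 = ±(x − 1) — this is a node (ordinary double point).
Classification: node.


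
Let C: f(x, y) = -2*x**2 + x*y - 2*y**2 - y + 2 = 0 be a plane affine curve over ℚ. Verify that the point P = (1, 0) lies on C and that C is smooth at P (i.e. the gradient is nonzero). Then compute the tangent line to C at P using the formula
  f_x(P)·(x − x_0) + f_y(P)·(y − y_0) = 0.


Tangent line at P: 4 - 4*x = 0.

Step 1: f(1, 0) = 0, so P lies on C.
Step 2: partial derivatives
  f_x(x, y) = -4*x + y, f_y(x, y) = x - 4*y - 1.
  f_x(P) = -4, f_y(P) = 0 (gradient nonzero, so P is smooth).
Step 3: tangent line at P: -4·(x − 1) + 0·(y − 0) = 0.
Expanding: 4 - 4*x = 0.


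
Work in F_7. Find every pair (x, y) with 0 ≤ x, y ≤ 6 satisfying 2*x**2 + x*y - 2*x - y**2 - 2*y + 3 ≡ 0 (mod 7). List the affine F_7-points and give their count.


Affine F_7-points: {(0, 1), (0, 4), (2, 0), (4, 1), (6, 0), (6, 4)}; count = 6.

For each of the 49 pairs (x, y) ∈ F_7², evaluate f(x, y) mod 7. Record the zeros.
  x = 0: [0↦3, 1↦0, 2↦2, 3↦2, 4↦0, 5↦3, 6↦4]  zeros at y ∈ {1, 4}
  x = 1: [0↦3, 1↦1, 2↦4, 3↦5, 4↦4, 5↦1, 6↦3]  zeros at y ∈ ∅
  x = 2: [0↦0, 1↦6, 2↦3, 3↦5, 4↦5, 5↦3, 6↦6]  zeros at y ∈ {0}
  x = 3: [0↦1, 1↦1, 2↦6, 3↦2, 4↦3, 5↦2, 6↦6]  zeros at y ∈ ∅
  x = 4: [0↦6, 1↦0, 2↦6, 3↦3, 4↦5, 5↦5, 6↦3]  zeros at y ∈ {1}
  x = 5: [0↦1, 1↦3, 2↦3, 3↦1, 4↦4, 5↦5, 6↦4]  zeros at y ∈ ∅
  x = 6: [0↦0, 1↦3, 2↦4, 3↦3, 4↦0, 5↦2, 6↦2]  zeros at y ∈ {0, 4}
Collecting zeros: affine points = {(0, 1), (0, 4), (2, 0), (4, 1), (6, 0), (6, 4)}.
Total count |C(F_7)_aff| = 6.


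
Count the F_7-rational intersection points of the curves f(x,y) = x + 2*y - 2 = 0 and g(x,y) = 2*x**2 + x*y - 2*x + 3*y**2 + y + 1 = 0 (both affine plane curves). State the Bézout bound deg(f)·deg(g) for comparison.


Common zeros: ∅; count = 0; Bézout bound = 2.

deg(f) = 1, deg(g) = 2, so Bézout bound = 2.
Scan x ∈ F_7. For each x, list the y ∈ F_7 with f(x, y) ≡ 0 and those with g(x, y) ≡ 0 (mod 7); the common zeros in that column are the intersection.
  x = 0: f ≡ 0 at y ∈ {1}; g ≡ 0 at y ∈ ∅; common: ∅.
  x = 1: f ≡ 0 at y ∈ {4}; g ≡ 0 at y ∈ ∅; common: ∅.
  x = 2: f ≡ 0 at y ∈ {0}; g ≡ 0 at y ∈ ∅; common: ∅.
  x = 3: f ≡ 0 at y ∈ {3}; g ≡ 0 at y ∈ {4}; common: ∅.
  x = 4: f ≡ 0 at y ∈ {6}; g ≡ 0 at y ∈ ∅; common: ∅.
  x = 5: f ≡ 0 at y ∈ {2}; g ≡ 0 at y ∈ ∅; common: ∅.
  x = 6: f ≡ 0 at y ∈ {5}; g ≡ 0 at y ∈ ∅; common: ∅.
Collecting: common zeros = ∅, so the count is 0.
Comparison with the Bézout bound: 0 ≤ 2 = deg(f)·deg(g), as expected for curves with no common component (the affine F_7-count falls short of the bound because intersections may lie at infinity, over extension fields, or carry multiplicity).


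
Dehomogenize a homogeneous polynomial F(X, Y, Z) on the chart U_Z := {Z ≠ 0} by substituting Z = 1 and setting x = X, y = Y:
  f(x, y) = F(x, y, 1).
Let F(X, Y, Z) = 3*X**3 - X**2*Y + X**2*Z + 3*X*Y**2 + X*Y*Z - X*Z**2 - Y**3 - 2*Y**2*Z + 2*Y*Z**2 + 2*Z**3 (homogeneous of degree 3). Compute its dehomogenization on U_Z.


f(x, y) = 3*x**3 - x**2*y + x**2 + 3*x*y**2 + x*y - x - y**3 - 2*y**2 + 2*y + 2

On U_Z we set Z = 1. Each monomial c·X^i·Y^j·Z^k in F becomes c·x^i·y^j·1^k = c·x^i·y^j.
Substituting Z = 1: F(X, Y, 1) = 3*x**3 - x**2*y + x**2 + 3*x*y**2 + x*y - x - y**3 - 2*y**2 + 2*y + 2.
Note: deg(f) ≤ deg(F) = 3; strict inequality happens when F is divisible by Z (lost terms).


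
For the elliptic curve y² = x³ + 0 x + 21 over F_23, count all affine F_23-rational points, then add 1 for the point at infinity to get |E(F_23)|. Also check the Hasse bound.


Affine points = {(2, 11), (2, 12), (3, 5), (3, 18), (4, 4), (4, 19), (5, 10), (5, 13), (8, 2), (8, 21), (10, 3), (10, 20), (11, 8), (11, 15), (12, 1), (12, 22), (16, 0), (17, 9), (17, 14), (19, 7), (19, 16), (21, 6), (21, 17)}; affine count = 23; |E(F_23)| = 24.

Discriminant check: Δ ∝ 4a³ + 27b² = 4·0³ + 27·21² = 4·0 + 27·441 ≡ 16 (mod 23). Nonzero ⇒ E is nonsingular.
For each x ∈ F_23, compute rhs = x³ + 0·x + 21 mod 23, then count y ∈ F_23 with y² ≡ rhs.
  x = 0: rhs = 21, matching y values: none (0 points).
  x = 1: rhs = 22, matching y values: none (0 points).
  x = 2: rhs = 6, matching y values: 11, 12 (2 points).
  x = 3: rhs = 2, matching y values: 5, 18 (2 points).
  x = 4: rhs = 16, matching y values: 4, 19 (2 points).
  x = 5: rhs = 8, matching y values: 10, 13 (2 points).
  x = 6: rhs = 7, matching y values: none (0 points).
  x = 7: rhs = 19, matching y values: none (0 points).
  x = 8: rhs = 4, matching y values: 2, 21 (2 points).
  x = 9: rhs = 14, matching y values: none (0 points).
  x = 10: rhs = 9, matching y values: 3, 20 (2 points).
  x = 11: rhs = 18, matching y values: 8, 15 (2 points).
  x = 12: rhs = 1, matching y values: 1, 22 (2 points).
  x = 13: rhs = 10, matching y values: none (0 points).
  x = 14: rhs = 5, matching y values: none (0 points).
  x = 15: rhs = 15, matching y values: none (0 points).
  x = 16: rhs = 0, matching y values: 0 (1 points).
  x = 17: rhs = 12, matching y values: 9, 14 (2 points).
  x = 18: rhs = 11, matching y values: none (0 points).
  x = 19: rhs = 3, matching y values: 7, 16 (2 points).
  x = 20: rhs = 17, matching y values: none (0 points).
  x = 21: rhs = 13, matching y values: 6, 17 (2 points).
  x = 22: rhs = 20, matching y values: none (0 points).
Total affine count: 23.
Full point count |E(F_23)| = 23 + 1 = 24.
Hasse bound: |24 − (23+1)| = |0| = 0 ≤ 2√23 ≈ 9.5917 ✓.


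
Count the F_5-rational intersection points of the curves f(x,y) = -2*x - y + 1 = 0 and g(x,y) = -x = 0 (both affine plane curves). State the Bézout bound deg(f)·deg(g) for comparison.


Common zeros: {(0, 1)}; count = 1; Bézout bound = 1.

deg(f) = 1, deg(g) = 1, so Bézout bound = 1.
Scan x ∈ F_5. For each x, list the y ∈ F_5 with f(x, y) ≡ 0 and those with g(x, y) ≡ 0 (mod 5); the common zeros in that column are the intersection.
  x = 0: f ≡ 0 at y ∈ {1}; g ≡ 0 at y ∈ {0, 1, 2, 3, 4}; common: {1}.
  x = 1: f ≡ 0 at y ∈ {4}; g ≡ 0 at y ∈ ∅; common: ∅.
  x = 2: f ≡ 0 at y ∈ {2}; g ≡ 0 at y ∈ ∅; common: ∅.
  x = 3: f ≡ 0 at y ∈ {0}; g ≡ 0 at y ∈ ∅; common: ∅.
  x = 4: f ≡ 0 at y ∈ {3}; g ≡ 0 at y ∈ ∅; common: ∅.
Collecting: common zeros = {(0, 1)}, so the count is 1.
Comparison with the Bézout bound: 1 ≤ 1 = deg(f)·deg(g), as expected for curves with no common component (the bound is attained).


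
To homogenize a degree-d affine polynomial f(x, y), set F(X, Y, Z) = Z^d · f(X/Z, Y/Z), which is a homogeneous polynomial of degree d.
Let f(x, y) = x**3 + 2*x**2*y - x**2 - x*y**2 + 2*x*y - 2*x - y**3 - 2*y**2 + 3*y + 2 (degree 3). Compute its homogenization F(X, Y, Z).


F(X, Y, Z) = X**3 + 2*X**2*Y - X**2*Z - X*Y**2 + 2*X*Y*Z - 2*X*Z**2 - Y**3 - 2*Y**2*Z + 3*Y*Z**2 + 2*Z**3

deg(f) = 3.
Substitute x = X/Z, y = Y/Z into f, then multiply by Z^3.
  monomial 1·x^3·y^0 ↦ 1·X^3·Y^0·Z^0.
  monomial 2·x^2·y^1 ↦ 2·X^2·Y^1·Z^0.
  monomial -1·x^2·y^0 ↦ -1·X^2·Y^0·Z^1.
  monomial -1·x^1·y^2 ↦ -1·X^1·Y^2·Z^0.
  monomial 2·x^1·y^1 ↦ 2·X^1·Y^1·Z^1.
  monomial -2·x^1·y^0 ↦ -2·X^1·Y^0·Z^2.
  monomial -1·x^0·y^3 ↦ -1·X^0·Y^3·Z^0.
  monomial -2·x^0·y^2 ↦ -2·X^0·Y^2·Z^1.
  monomial 3·x^0·y^1 ↦ 3·X^0·Y^1·Z^2.
  monomial 2·x^0·y^0 ↦ 2·X^0·Y^0·Z^3.
Collecting: F(X, Y, Z) = X**3 + 2*X**2*Y - X**2*Z - X*Y**2 + 2*X*Y*Z - 2*X*Z**2 - Y**3 - 2*Y**2*Z + 3*Y*Z**2 + 2*Z**3.


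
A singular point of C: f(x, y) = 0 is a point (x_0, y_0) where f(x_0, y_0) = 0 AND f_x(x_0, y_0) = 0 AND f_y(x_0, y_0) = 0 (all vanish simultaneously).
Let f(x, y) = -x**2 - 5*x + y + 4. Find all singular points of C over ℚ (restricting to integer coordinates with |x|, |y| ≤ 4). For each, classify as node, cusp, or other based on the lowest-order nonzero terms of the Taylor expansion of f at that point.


No singular points in the scanned grid; C is smooth there.

Compute partial derivatives:
  f_x = -2*x - 5.
  f_y = 1.
f_y = 1 is a nonzero constant, so f_y never vanishes: no point (x, y) can satisfy f = f_x = f_y = 0. In particular no (x, y) ∈ {−4, ..., 4}² is singular; the curve is smooth.


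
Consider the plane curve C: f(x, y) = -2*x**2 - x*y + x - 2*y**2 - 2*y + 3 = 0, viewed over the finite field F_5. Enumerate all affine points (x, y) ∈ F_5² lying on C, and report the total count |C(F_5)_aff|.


Affine F_5-points: {(1, 3), (3, 2), (3, 3), (4, 0), (4, 2)}; count = 5.

For each of the 25 pairs (x, y) ∈ F_5², evaluate f(x, y) mod 5. Record the zeros.
  x = 0: [0↦3, 1↦4, 2↦1, 3↦4, 4↦3]  zeros at y ∈ ∅
  x = 1: [0↦2, 1↦2, 2↦3, 3↦0, 4↦3]  zeros at y ∈ {3}
  x = 2: [0↦2, 1↦1, 2↦1, 3↦2, 4↦4]  zeros at y ∈ ∅
  x = 3: [0↦3, 1↦1, 2↦0, 3↦0, 4↦1]  zeros at y ∈ {2, 3}
  x = 4: [0↦0, 1↦2, 2↦0, 3↦4, 4↦4]  zeros at y ∈ {0, 2}
Collecting zeros: affine points = {(1, 3), (3, 2), (3, 3), (4, 0), (4, 2)}.
Total count |C(F_5)_aff| = 5.


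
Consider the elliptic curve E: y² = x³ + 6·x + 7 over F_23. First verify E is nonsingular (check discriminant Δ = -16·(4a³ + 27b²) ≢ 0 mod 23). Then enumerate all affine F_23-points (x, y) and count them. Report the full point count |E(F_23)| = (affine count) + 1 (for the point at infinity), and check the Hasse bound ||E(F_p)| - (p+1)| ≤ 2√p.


Affine points = {(2, 2), (2, 21), (3, 11), (3, 12), (4, 7), (4, 16), (5, 1), (5, 22), (6, 11), (6, 12), (7, 1), (7, 22), (9, 10), (9, 13), (10, 3), (10, 20), (11, 1), (11, 22), (12, 6), (12, 17), (14, 11), (14, 12), (16, 6), (16, 17), (17, 10), (17, 13), (18, 6), (18, 17), (20, 10), (20, 13), (22, 0)}; affine count = 31; |E(F_23)| = 32.

Discriminant check: Δ ∝ 4a³ + 27b² = 4·6³ + 27·7² = 4·216 + 27·49 ≡ 2 (mod 23). Nonzero ⇒ E is nonsingular.
For each x ∈ F_23, compute rhs = x³ + 6·x + 7 mod 23, then count y ∈ F_23 with y² ≡ rhs.
  x = 0: rhs = 7, matching y values: none (0 points).
  x = 1: rhs = 14, matching y values: none (0 points).
  x = 2: rhs = 4, matching y values: 2, 21 (2 points).
  x = 3: rhs = 6, matching y values: 11, 12 (2 points).
  x = 4: rhs = 3, matching y values: 7, 16 (2 points).
  x = 5: rhs = 1, matching y values: 1, 22 (2 points).
  x = 6: rhs = 6, matching y values: 11, 12 (2 points).
  x = 7: rhs = 1, matching y values: 1, 22 (2 points).
  x = 8: rhs = 15, matching y values: none (0 points).
  x = 9: rhs = 8, matching y values: 10, 13 (2 points).
  x = 10: rhs = 9, matching y values: 3, 20 (2 points).
  x = 11: rhs = 1, matching y values: 1, 22 (2 points).
  x = 12: rhs = 13, matching y values: 6, 17 (2 points).
  x = 13: rhs = 5, matching y values: none (0 points).
  x = 14: rhs = 6, matching y values: 11, 12 (2 points).
  x = 15: rhs = 22, matching y values: none (0 points).
  x = 16: rhs = 13, matching y values: 6, 17 (2 points).
  x = 17: rhs = 8, matching y values: 10, 13 (2 points).
  x = 18: rhs = 13, matching y values: 6, 17 (2 points).
  x = 19: rhs = 11, matching y values: none (0 points).
  x = 20: rhs = 8, matching y values: 10, 13 (2 points).
  x = 21: rhs = 10, matching y values: none (0 points).
  x = 22: rhs = 0, matching y values: 0 (1 points).
Total affine count: 31.
Full point count |E(F_23)| = 31 + 1 = 32.
Hasse bound: |32 − (23+1)| = |8| = 8 ≤ 2√23 ≈ 9.5917 ✓.


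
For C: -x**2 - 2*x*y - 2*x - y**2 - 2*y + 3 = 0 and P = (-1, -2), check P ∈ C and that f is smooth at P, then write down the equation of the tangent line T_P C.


Tangent line at P: 4*x + 4*y + 12 = 0.

Step 1: f(-1, -2) = 0, so P lies on C.
Step 2: partial derivatives
  f_x(x, y) = -2*x - 2*y - 2, f_y(x, y) = -2*x - 2*y - 2.
  f_x(P) = 4, f_y(P) = 4 (gradient nonzero, so P is smooth).
Step 3: tangent line at P: 4·(x − -1) + 4·(y − -2) = 0.
Expanding: 4*x + 4*y + 12 = 0.


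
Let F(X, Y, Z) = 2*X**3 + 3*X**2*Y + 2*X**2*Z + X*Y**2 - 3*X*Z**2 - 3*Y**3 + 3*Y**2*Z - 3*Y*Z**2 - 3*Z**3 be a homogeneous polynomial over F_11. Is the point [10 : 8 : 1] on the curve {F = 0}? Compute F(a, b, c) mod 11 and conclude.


F(10,8,1) ≡ 0 (mod 11); P is on the curve.

Evaluate F(10, 8, 1) term-by-term (mod 11).
  2*X**3 ↦ 2·1000·1·1 = 2000
  3*X**2*Y ↦ 3·100·8·1 = 2400
  2*X**2*Z ↦ 2·100·1·1 = 200
  X*Y**2 ↦ 1·10·64·1 = 640
  -3*X*Z**2 ↦ -3·10·1·1 = -30
  -3*Y**3 ↦ -3·1·512·1 = -1536
  3*Y**2*Z ↦ 3·1·64·1 = 192
  -3*Y*Z**2 ↦ -3·1·8·1 = -24
  -3*Z**3 ↦ -3·1·1·1 = -3
Sum: F(10, 8, 1) = (2000) + (2400) + (200) + (640) + (-30) + (-1536) + (192) + (-24) + (-3) = 3839.
Reducing mod 11: 3839 ≡ 0 (mod 11).
Since F(a, b, c) ≡ 0 (mod 11), P lies on the curve.


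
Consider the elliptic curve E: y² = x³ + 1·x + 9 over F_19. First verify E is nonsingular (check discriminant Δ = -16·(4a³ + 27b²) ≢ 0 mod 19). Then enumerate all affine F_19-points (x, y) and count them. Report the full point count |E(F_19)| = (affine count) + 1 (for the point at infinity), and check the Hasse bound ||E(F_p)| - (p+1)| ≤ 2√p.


Affine points = {(0, 3), (0, 16), (1, 7), (1, 12), (2, 0), (3, 1), (3, 18), (4, 1), (4, 18), (5, 5), (5, 14), (7, 6), (7, 13), (8, 4), (8, 15), (9, 5), (9, 14), (12, 1), (12, 18), (15, 6), (15, 13), (16, 6), (16, 13), (18, 8), (18, 11)}; affine count = 25; |E(F_19)| = 26.

Discriminant check: Δ ∝ 4a³ + 27b² = 4·1³ + 27·9² = 4·1 + 27·81 ≡ 6 (mod 19). Nonzero ⇒ E is nonsingular.
For each x ∈ F_19, compute rhs = x³ + 1·x + 9 mod 19, then count y ∈ F_19 with y² ≡ rhs.
  x = 0: rhs = 9, matching y values: 3, 16 (2 points).
  x = 1: rhs = 11, matching y values: 7, 12 (2 points).
  x = 2: rhs = 0, matching y values: 0 (1 points).
  x = 3: rhs = 1, matching y values: 1, 18 (2 points).
  x = 4: rhs = 1, matching y values: 1, 18 (2 points).
  x = 5: rhs = 6, matching y values: 5, 14 (2 points).
  x = 6: rhs = 3, matching y values: none (0 points).
  x = 7: rhs = 17, matching y values: 6, 13 (2 points).
  x = 8: rhs = 16, matching y values: 4, 15 (2 points).
  x = 9: rhs = 6, matching y values: 5, 14 (2 points).
  x = 10: rhs = 12, matching y values: none (0 points).
  x = 11: rhs = 2, matching y values: none (0 points).
  x = 12: rhs = 1, matching y values: 1, 18 (2 points).
  x = 13: rhs = 15, matching y values: none (0 points).
  x = 14: rhs = 12, matching y values: none (0 points).
  x = 15: rhs = 17, matching y values: 6, 13 (2 points).
  x = 16: rhs = 17, matching y values: 6, 13 (2 points).
  x = 17: rhs = 18, matching y values: none (0 points).
  x = 18: rhs = 7, matching y values: 8, 11 (2 points).
Total affine count: 25.
Full point count |E(F_19)| = 25 + 1 = 26.
Hasse bound: |26 − (19+1)| = |6| = 6 ≤ 2√19 ≈ 8.7178 ✓.


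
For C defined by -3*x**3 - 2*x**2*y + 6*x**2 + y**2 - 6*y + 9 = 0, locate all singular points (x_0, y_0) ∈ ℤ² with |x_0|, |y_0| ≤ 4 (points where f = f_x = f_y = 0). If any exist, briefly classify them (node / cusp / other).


Singular points: {(0, 3)}; classification: cusp.

Compute partial derivatives:
  f_x = -9*x**2 - 4*x*y + 12*x.
  f_y = -2*x**2 + 2*y - 6.
Scan x_0 ∈ {−4, ..., 4}. For each x_0, f_y(x_0, y) is a polynomial in y; find its integer roots y ∈ {−4, ..., 4}, then test f_x and f at those candidates.
  x = -4: f_y(-4, y) = 2*y - 38; no integer root y with |y| ≤ 4.
  x = -3: f_y(-3, y) = 2*y - 24; no integer root y with |y| ≤ 4.
  x = -2: f_y(-2, y) = 2*y - 14; no integer root y with |y| ≤ 4.
  x = -1: f_y(-1, y) = 2*y - 8; vanishes at y ∈ {4}. (-1, 4): f_x = -5 ≠ 0.
  x = 0: f_y(0, y) = 2*y - 6; vanishes at y ∈ {3}. (0, 3): f_x = 0, f = 0 — SINGULAR.
  x = 1: f_y(1, y) = 2*y - 8; vanishes at y ∈ {4}. (1, 4): f_x = -13 ≠ 0.
  x = 2: f_y(2, y) = 2*y - 14; no integer root y with |y| ≤ 4.
  x = 3: f_y(3, y) = 2*y - 24; no integer root y with |y| ≤ 4.
  x = 4: f_y(4, y) = 2*y - 38; no integer root y with |y| ≤ 4.
Only singular point on the grid: (0, 3).
Classify: substitute x = 0 + u, y = 3 + v and expand: f = -3*u**3 - 2*u**2*v + v**2.
No constant or linear terms (consistent with a singular point). Quadratic part: v**2. Cubic part: -3*u**3 - 2*u**2*v.
The quadratic part v**2 is a perfect square, so there is a single (double) tangent line v = 0, i.e. y = 3. Restricting the cubic part to that line (v = 0) leaves -3*u**3 ≠ 0, so f is not divisible by v and the branch is v² ≈ 3*u**3 to lowest order — this is a cusp.
Classification: cusp.


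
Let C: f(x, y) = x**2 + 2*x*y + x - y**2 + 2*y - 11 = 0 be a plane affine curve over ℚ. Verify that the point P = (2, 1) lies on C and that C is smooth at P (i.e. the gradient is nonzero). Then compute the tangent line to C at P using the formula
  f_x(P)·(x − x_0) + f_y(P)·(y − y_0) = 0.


Tangent line at P: 7*x + 4*y - 18 = 0.

Step 1: f(2, 1) = 0, so P lies on C.
Step 2: partial derivatives
  f_x(x, y) = 2*x + 2*y + 1, f_y(x, y) = 2*x - 2*y + 2.
  f_x(P) = 7, f_y(P) = 4 (gradient nonzero, so P is smooth).
Step 3: tangent line at P: 7·(x − 2) + 4·(y − 1) = 0.
Expanding: 7*x + 4*y - 18 = 0.


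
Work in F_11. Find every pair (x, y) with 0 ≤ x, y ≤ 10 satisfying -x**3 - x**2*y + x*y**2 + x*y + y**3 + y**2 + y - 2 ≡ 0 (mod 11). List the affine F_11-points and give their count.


Affine F_11-points: {(2, 6), (2, 7), (3, 9), (4, 0), (4, 6), (7, 10), (8, 10), (9, 2), (10, 6)}; count = 9.

For each of the 121 pairs (x, y) ∈ F_11², evaluate f(x, y) mod 11. Record the zeros.
  x = 0: [0↦9, 1↦1, 2↦1, 3↦4, 4↦5, 5↦10, 6↦3, 7↦1, 8↦10, 9↦3, 10↦8]  zeros at y ∈ ∅
  x = 1: [0↦8, 1↦1, 2↦4, 3↦1, 4↦9, 5↦1, 6↦5, 7↦5, 8↦7, 9↦6, 10↦8]  zeros at y ∈ ∅
  x = 2: [0↦1, 1↦4, 2↦8, 3↦8, 4↦10, 5↦9, 6↦0, 7↦0, 8↦4, 9↦7, 10↦4]  zeros at y ∈ {6, 7}
  x = 3: [0↦4, 1↦4, 2↦7, 3↦8, 4↦2, 5↦6, 6↦4, 7↦2, 8↦6, 9↦0, 10↦1]  zeros at y ∈ {9}
  x = 4: [0↦0, 1↦6, 2↦6, 3↦6, 4↦1, 5↦8, 6↦0, 7↦5, 8↦7, 9↦1, 10↦4]  zeros at y ∈ {0, 6}
  x = 5: [0↦5, 1↦4, 2↦10, 3↦7, 4↦1, 5↦9, 6↦4, 7↦3, 8↦1, 9↦4, 10↦7]  zeros at y ∈ ∅
  x = 6: [0↦2, 1↦3, 2↦2, 3↦5, 4↦7, 5↦3, 6↦10, 7↦1, 8↦4, 9↦3, 10↦4]  zeros at y ∈ ∅
  x = 7: [0↦7, 1↦8, 2↦9, 3↦5, 4↦2, 5↦6, 6↦1, 7↦4, 8↦10, 9↦3, 10↦0]  zeros at y ∈ {10}
  x = 8: [0↦3, 1↦2, 2↦3, 3↦1, 4↦2, 5↦1, 6↦4, 7↦6, 8↦2, 9↦9, 10↦0]  zeros at y ∈ {10}
  x = 9: [0↦6, 1↦1, 2↦0, 3↦9, 4↦1, 5↦4, 6↦2, 7↦1, 8↦7, 9↦4, 10↦9]  zeros at y ∈ {2}
  x = 10: [0↦10, 1↦10, 2↦5, 3↦1, 4↦4, 5↦9, 6↦0, 7↦5, 8↦8, 9↦4, 10↦10]  zeros at y ∈ {6}
Collecting zeros: affine points = {(2, 6), (2, 7), (3, 9), (4, 0), (4, 6), (7, 10), (8, 10), (9, 2), (10, 6)}.
Total count |C(F_11)_aff| = 9.


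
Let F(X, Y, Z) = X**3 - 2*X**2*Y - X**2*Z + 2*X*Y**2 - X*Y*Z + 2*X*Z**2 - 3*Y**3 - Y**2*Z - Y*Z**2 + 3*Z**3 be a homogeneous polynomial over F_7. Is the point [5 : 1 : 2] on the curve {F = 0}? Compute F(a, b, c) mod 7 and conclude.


F(5,1,2) ≡ 3 (mod 7); P is NOT on the curve.

Evaluate F(5, 1, 2) term-by-term (mod 7).
  X**3 ↦ 1·125·1·1 = 125
  -2*X**2*Y ↦ -2·25·1·1 = -50
  -X**2*Z ↦ -1·25·1·2 = -50
  2*X*Y**2 ↦ 2·5·1·1 = 10
  -X*Y*Z ↦ -1·5·1·2 = -10
  2*X*Z**2 ↦ 2·5·1·4 = 40
  -3*Y**3 ↦ -3·1·1·1 = -3
  -Y**2*Z ↦ -1·1·1·2 = -2
  -Y*Z**2 ↦ -1·1·1·4 = -4
  3*Z**3 ↦ 3·1·1·8 = 24
Sum: F(5, 1, 2) = (125) + (-50) + (-50) + (10) + (-10) + (40) + (-3) + (-2) + (-4) + (24) = 80.
Reducing mod 7: 80 ≡ 3 (mod 7).
Since F(a, b, c) ≡ 3 ≠ 0 (mod 7), P does NOT lie on the curve.


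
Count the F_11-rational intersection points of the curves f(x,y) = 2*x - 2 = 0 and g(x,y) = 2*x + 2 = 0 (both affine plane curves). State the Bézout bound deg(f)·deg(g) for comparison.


Common zeros: ∅; count = 0; Bézout bound = 1.

deg(f) = 1, deg(g) = 1, so Bézout bound = 1.
Scan x ∈ F_11. For each x, list the y ∈ F_11 with f(x, y) ≡ 0 and those with g(x, y) ≡ 0 (mod 11); the common zeros in that column are the intersection.
  x = 0: f ≡ 0 at y ∈ ∅; g ≡ 0 at y ∈ ∅; common: ∅.
  x = 1: f ≡ 0 at y ∈ {0, 1, 2, 3, 4, 5, 6, 7, 8, 9, 10}; g ≡ 0 at y ∈ ∅; common: ∅.
  x = 2: f ≡ 0 at y ∈ ∅; g ≡ 0 at y ∈ ∅; common: ∅.
  x = 3: f ≡ 0 at y ∈ ∅; g ≡ 0 at y ∈ ∅; common: ∅.
  x = 4: f ≡ 0 at y ∈ ∅; g ≡ 0 at y ∈ ∅; common: ∅.
  x = 5: f ≡ 0 at y ∈ ∅; g ≡ 0 at y ∈ ∅; common: ∅.
  x = 6: f ≡ 0 at y ∈ ∅; g ≡ 0 at y ∈ ∅; common: ∅.
  x = 7: f ≡ 0 at y ∈ ∅; g ≡ 0 at y ∈ ∅; common: ∅.
  x = 8: f ≡ 0 at y ∈ ∅; g ≡ 0 at y ∈ ∅; common: ∅.
  x = 9: f ≡ 0 at y ∈ ∅; g ≡ 0 at y ∈ ∅; common: ∅.
  x = 10: f ≡ 0 at y ∈ ∅; g ≡ 0 at y ∈ {0, 1, 2, 3, 4, 5, 6, 7, 8, 9, 10}; common: ∅.
Collecting: common zeros = ∅, so the count is 0.
Comparison with the Bézout bound: 0 ≤ 1 = deg(f)·deg(g), as expected for curves with no common component (the affine F_11-count falls short of the bound because intersections may lie at infinity, over extension fields, or carry multiplicity).


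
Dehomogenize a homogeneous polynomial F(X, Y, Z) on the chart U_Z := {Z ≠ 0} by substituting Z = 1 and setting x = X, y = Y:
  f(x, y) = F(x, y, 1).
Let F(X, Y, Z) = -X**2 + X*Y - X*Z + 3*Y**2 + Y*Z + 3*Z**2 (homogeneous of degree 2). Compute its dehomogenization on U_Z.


f(x, y) = -x**2 + x*y - x + 3*y**2 + y + 3

On U_Z we set Z = 1. Each monomial c·X^i·Y^j·Z^k in F becomes c·x^i·y^j·1^k = c·x^i·y^j.
Substituting Z = 1: F(X, Y, 1) = -x**2 + x*y - x + 3*y**2 + y + 3.
Note: deg(f) ≤ deg(F) = 2; strict inequality happens when F is divisible by Z (lost terms).
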